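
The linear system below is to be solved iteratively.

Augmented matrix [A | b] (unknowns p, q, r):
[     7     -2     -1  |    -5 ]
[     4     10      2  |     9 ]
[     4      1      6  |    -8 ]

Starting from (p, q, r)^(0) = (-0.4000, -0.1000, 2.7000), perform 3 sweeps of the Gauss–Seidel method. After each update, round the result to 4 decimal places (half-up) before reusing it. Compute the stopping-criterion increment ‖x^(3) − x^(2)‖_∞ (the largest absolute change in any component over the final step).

Iteration 1:
  p = (-5 - (-2)·-0.1000 - (-1)·2.7000) / (7) = -0.3571
  q = (9 - (4)·-0.3571 - (2)·2.7000) / (10) = 0.5028
  r = (-8 - (4)·-0.3571 - (1)·0.5028) / (6) = -1.1791
Iteration 2:
  p = (-5 - (-2)·0.5028 - (-1)·-1.1791) / (7) = -0.7391
  q = (9 - (4)·-0.7391 - (2)·-1.1791) / (10) = 1.4315
  r = (-8 - (4)·-0.7391 - (1)·1.4315) / (6) = -1.0792
Iteration 3:
  p = (-5 - (-2)·1.4315 - (-1)·-1.0792) / (7) = -0.4595
  q = (9 - (4)·-0.4595 - (2)·-1.0792) / (10) = 1.2996
  r = (-8 - (4)·-0.4595 - (1)·1.2996) / (6) = -1.2436
Change: (0.2796, -0.1319, -0.1644) → max |·| = 0.2796

0.2796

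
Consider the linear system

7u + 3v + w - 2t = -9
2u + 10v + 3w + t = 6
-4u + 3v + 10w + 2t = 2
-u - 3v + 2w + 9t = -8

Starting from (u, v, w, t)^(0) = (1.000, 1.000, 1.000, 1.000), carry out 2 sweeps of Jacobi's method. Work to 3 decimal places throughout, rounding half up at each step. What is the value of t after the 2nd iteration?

Iteration 1:
  u = (-9 - (3)·1.000 - (1)·1.000 - (-2)·1.000) / (7) = -1.571
  v = (6 - (2)·1.000 - (3)·1.000 - (1)·1.000) / (10) = 0.000
  w = (2 - (-4)·1.000 - (3)·1.000 - (2)·1.000) / (10) = 0.100
  t = (-8 - (-1)·1.000 - (-3)·1.000 - (2)·1.000) / (9) = -0.667
Iteration 2:
  u = (-9 - (3)·0.000 - (1)·0.100 - (-2)·-0.667) / (7) = -1.491
  v = (6 - (2)·-1.571 - (3)·0.100 - (1)·-0.667) / (10) = 0.951
  w = (2 - (-4)·-1.571 - (3)·0.000 - (2)·-0.667) / (10) = -0.295
  t = (-8 - (-1)·-1.571 - (-3)·0.000 - (2)·0.100) / (9) = -1.086

-1.086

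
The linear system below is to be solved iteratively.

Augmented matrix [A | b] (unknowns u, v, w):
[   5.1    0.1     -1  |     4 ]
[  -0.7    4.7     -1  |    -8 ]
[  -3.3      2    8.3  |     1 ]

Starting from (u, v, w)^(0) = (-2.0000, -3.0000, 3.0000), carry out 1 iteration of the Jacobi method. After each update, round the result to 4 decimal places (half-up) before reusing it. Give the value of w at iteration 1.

Iteration 1:
  u = (4 - (0.1)·-3.0000 - (-1)·3.0000) / (5.1) = 1.4314
  v = (-8 - (-0.7)·-2.0000 - (-1)·3.0000) / (4.7) = -1.3617
  w = (1 - (-3.3)·-2.0000 - (2)·-3.0000) / (8.3) = 0.0482

0.0482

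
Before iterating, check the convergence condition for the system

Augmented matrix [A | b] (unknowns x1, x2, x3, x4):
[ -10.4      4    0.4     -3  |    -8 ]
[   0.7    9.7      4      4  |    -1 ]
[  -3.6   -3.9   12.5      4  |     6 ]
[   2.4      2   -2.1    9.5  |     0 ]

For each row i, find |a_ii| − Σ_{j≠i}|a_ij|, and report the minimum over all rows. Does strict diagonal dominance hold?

1

row 1: |-10.4| − (4+0.4+3) = 3
row 2: |9.7| − (0.7+4+4) = 1
row 3: |12.5| − (3.6+3.9+4) = 1
row 4: |9.5| − (2.4+2+2.1) = 3
minimum over rows = 1 → strictly diagonally dominant (convergence guaranteed)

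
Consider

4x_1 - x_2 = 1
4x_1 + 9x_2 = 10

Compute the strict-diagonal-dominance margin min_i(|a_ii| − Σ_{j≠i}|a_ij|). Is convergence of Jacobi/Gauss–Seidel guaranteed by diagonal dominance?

row 1: |4| − (1) = 3
row 2: |9| − (4) = 5
minimum over rows = 3 → strictly diagonally dominant (convergence guaranteed)

3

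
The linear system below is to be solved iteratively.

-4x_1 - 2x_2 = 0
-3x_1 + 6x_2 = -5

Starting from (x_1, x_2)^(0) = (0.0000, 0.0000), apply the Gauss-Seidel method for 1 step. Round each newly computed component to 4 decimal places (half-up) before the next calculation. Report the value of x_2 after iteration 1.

Iteration 1:
  x_1 = (0 - (-2)·0.0000) / (-4) = 0.0000
  x_2 = (-5 - (-3)·0.0000) / (6) = -0.8333

-0.8333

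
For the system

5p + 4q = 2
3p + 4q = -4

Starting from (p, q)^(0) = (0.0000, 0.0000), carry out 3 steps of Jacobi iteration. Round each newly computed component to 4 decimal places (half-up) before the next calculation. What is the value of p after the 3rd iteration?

Iteration 1:
  p = (2 - (4)·0.0000) / (5) = 0.4000
  q = (-4 - (3)·0.0000) / (4) = -1.0000
Iteration 2:
  p = (2 - (4)·-1.0000) / (5) = 1.2000
  q = (-4 - (3)·0.4000) / (4) = -1.3000
Iteration 3:
  p = (2 - (4)·-1.3000) / (5) = 1.4400
  q = (-4 - (3)·1.2000) / (4) = -1.9000

1.4400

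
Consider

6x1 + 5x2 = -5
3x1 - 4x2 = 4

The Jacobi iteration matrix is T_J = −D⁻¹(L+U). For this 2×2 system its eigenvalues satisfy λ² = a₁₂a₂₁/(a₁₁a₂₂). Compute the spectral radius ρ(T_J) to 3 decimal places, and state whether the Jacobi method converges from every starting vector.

a₁₂a₂₁/(a₁₁a₂₂) = (5)·(3) / ((6)·(-4)) = -0.625000
ρ = √|-0.625000| = √0.625000 = 0.791
ρ < 1, so Jacobi converges

0.791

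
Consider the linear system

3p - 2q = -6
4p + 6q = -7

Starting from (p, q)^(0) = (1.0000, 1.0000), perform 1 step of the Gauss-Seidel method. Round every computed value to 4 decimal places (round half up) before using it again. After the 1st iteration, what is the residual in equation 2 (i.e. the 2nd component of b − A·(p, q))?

0.0000

Iteration 1:
  p = (-6 - (-2)·1.0000) / (3) = -1.3333
  q = (-7 - (4)·-1.3333) / (6) = -0.2778
Residual b − A·x = (-2.5557, 0.0000)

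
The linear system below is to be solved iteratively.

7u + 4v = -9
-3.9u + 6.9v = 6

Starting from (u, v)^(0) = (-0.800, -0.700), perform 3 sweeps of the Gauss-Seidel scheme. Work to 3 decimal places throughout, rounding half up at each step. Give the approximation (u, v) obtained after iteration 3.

Iteration 1:
  u = (-9 - (4)·-0.700) / (7) = -0.886
  v = (6 - (-3.9)·-0.886) / (6.9) = 0.369
Iteration 2:
  u = (-9 - (4)·0.369) / (7) = -1.497
  v = (6 - (-3.9)·-1.497) / (6.9) = 0.023
Iteration 3:
  u = (-9 - (4)·0.023) / (7) = -1.299
  v = (6 - (-3.9)·-1.299) / (6.9) = 0.135

(-1.299, 0.135)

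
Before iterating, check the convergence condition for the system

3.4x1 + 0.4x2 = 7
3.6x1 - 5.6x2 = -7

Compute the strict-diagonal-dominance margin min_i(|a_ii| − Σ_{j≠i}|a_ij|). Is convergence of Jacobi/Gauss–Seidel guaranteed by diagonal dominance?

row 1: |3.4| − (0.4) = 3
row 2: |-5.6| − (3.6) = 2
minimum over rows = 2 → strictly diagonally dominant (convergence guaranteed)

2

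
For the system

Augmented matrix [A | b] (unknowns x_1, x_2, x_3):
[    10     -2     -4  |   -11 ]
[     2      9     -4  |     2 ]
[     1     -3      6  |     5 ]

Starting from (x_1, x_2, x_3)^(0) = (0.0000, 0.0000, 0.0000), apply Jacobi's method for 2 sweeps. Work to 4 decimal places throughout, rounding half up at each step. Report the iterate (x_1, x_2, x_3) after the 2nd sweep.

(-0.7222, 0.8370, 1.1278)

Iteration 1:
  x_1 = (-11 - (-2)·0.0000 - (-4)·0.0000) / (10) = -1.1000
  x_2 = (2 - (2)·0.0000 - (-4)·0.0000) / (9) = 0.2222
  x_3 = (5 - (1)·0.0000 - (-3)·0.0000) / (6) = 0.8333
Iteration 2:
  x_1 = (-11 - (-2)·0.2222 - (-4)·0.8333) / (10) = -0.7222
  x_2 = (2 - (2)·-1.1000 - (-4)·0.8333) / (9) = 0.8370
  x_3 = (5 - (1)·-1.1000 - (-3)·0.2222) / (6) = 1.1278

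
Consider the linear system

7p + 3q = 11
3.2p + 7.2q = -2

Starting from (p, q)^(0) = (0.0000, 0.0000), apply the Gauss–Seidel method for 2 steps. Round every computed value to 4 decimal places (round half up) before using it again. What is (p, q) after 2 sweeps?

(1.9898, -1.1621)

Iteration 1:
  p = (11 - (3)·0.0000) / (7) = 1.5714
  q = (-2 - (3.2)·1.5714) / (7.2) = -0.9762
Iteration 2:
  p = (11 - (3)·-0.9762) / (7) = 1.9898
  q = (-2 - (3.2)·1.9898) / (7.2) = -1.1621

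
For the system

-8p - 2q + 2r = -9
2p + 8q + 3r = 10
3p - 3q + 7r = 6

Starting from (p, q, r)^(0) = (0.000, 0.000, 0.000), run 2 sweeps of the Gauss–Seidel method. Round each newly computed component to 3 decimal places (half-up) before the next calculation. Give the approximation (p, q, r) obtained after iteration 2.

Iteration 1:
  p = (-9 - (-2)·0.000 - (2)·0.000) / (-8) = 1.125
  q = (10 - (2)·1.125 - (3)·0.000) / (8) = 0.969
  r = (6 - (3)·1.125 - (-3)·0.969) / (7) = 0.790
Iteration 2:
  p = (-9 - (-2)·0.969 - (2)·0.790) / (-8) = 1.080
  q = (10 - (2)·1.080 - (3)·0.790) / (8) = 0.684
  r = (6 - (3)·1.080 - (-3)·0.684) / (7) = 0.687

(1.080, 0.684, 0.687)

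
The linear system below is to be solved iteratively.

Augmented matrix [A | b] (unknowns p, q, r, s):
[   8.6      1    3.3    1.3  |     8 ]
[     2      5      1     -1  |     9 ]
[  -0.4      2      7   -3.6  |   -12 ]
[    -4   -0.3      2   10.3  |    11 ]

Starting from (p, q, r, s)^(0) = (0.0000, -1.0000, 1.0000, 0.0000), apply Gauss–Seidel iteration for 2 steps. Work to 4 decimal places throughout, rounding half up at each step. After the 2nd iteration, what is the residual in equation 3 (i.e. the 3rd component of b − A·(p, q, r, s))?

Iteration 1:
  p = (8 - (1)·-1.0000 - (3.3)·1.0000 - (1.3)·0.0000) / (8.6) = 0.6628
  q = (9 - (2)·0.6628 - (1)·1.0000 - (-1)·0.0000) / (5) = 1.3349
  r = (-12 - (-0.4)·0.6628 - (2)·1.3349 - (-3.6)·0.0000) / (7) = -2.0578
  s = (11 - (-4)·0.6628 - (-0.3)·1.3349 - (2)·-2.0578) / (10.3) = 1.7638
Iteration 2:
  p = (8 - (1)·1.3349 - (3.3)·-2.0578 - (1.3)·1.7638) / (8.6) = 1.2980
  q = (9 - (2)·1.2980 - (1)·-2.0578 - (-1)·1.7638) / (5) = 2.0451
  r = (-12 - (-0.4)·1.2980 - (2)·2.0451 - (-3.6)·1.7638) / (7) = -1.3173
  s = (11 - (-4)·1.2980 - (-0.3)·2.0451 - (2)·-1.3173) / (10.3) = 1.8874
Residual b − A·x = (-3.3144, -0.6168, 0.4447, -0.0001)

0.4447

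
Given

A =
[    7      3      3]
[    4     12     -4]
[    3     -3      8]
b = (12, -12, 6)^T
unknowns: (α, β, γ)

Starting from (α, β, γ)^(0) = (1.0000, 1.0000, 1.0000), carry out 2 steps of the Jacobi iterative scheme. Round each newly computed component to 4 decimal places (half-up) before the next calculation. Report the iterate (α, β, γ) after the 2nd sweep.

Iteration 1:
  α = (12 - (3)·1.0000 - (3)·1.0000) / (7) = 0.8571
  β = (-12 - (4)·1.0000 - (-4)·1.0000) / (12) = -1.0000
  γ = (6 - (3)·1.0000 - (-3)·1.0000) / (8) = 0.7500
Iteration 2:
  α = (12 - (3)·-1.0000 - (3)·0.7500) / (7) = 1.8214
  β = (-12 - (4)·0.8571 - (-4)·0.7500) / (12) = -1.0357
  γ = (6 - (3)·0.8571 - (-3)·-1.0000) / (8) = 0.0536

(1.8214, -1.0357, 0.0536)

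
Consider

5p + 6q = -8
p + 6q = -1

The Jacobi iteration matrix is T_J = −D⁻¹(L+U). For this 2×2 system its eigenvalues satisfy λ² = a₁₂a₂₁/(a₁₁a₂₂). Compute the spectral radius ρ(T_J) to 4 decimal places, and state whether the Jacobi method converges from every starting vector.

0.4472

a₁₂a₂₁/(a₁₁a₂₂) = (6)·(1) / ((5)·(6)) = 0.200000
ρ = √|0.200000| = √0.200000 = 0.4472
ρ < 1, so Jacobi converges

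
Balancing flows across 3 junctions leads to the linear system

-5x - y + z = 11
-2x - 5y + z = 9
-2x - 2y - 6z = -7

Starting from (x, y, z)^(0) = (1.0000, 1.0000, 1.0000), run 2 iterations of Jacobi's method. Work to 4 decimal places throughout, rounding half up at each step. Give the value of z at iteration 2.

2.5667

Iteration 1:
  x = (11 - (-1)·1.0000 - (1)·1.0000) / (-5) = -2.2000
  y = (9 - (-2)·1.0000 - (1)·1.0000) / (-5) = -2.0000
  z = (-7 - (-2)·1.0000 - (-2)·1.0000) / (-6) = 0.5000
Iteration 2:
  x = (11 - (-1)·-2.0000 - (1)·0.5000) / (-5) = -1.7000
  y = (9 - (-2)·-2.2000 - (1)·0.5000) / (-5) = -0.8200
  z = (-7 - (-2)·-2.2000 - (-2)·-2.0000) / (-6) = 2.5667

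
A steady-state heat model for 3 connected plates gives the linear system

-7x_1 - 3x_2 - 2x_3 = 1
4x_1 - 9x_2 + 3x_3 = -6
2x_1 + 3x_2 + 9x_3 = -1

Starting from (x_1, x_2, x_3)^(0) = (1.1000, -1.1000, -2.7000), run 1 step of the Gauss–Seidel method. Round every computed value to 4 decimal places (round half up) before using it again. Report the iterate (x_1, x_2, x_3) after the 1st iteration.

(1.1000, 0.2556, -0.4408)

Iteration 1:
  x_1 = (1 - (-3)·-1.1000 - (-2)·-2.7000) / (-7) = 1.1000
  x_2 = (-6 - (4)·1.1000 - (3)·-2.7000) / (-9) = 0.2556
  x_3 = (-1 - (2)·1.1000 - (3)·0.2556) / (9) = -0.4408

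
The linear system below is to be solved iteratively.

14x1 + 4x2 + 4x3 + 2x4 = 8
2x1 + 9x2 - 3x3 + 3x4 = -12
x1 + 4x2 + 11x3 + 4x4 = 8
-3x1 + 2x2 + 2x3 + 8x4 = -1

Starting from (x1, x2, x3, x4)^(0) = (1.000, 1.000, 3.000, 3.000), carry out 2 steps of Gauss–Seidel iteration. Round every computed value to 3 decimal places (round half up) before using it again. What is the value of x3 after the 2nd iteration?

Iteration 1:
  x1 = (8 - (4)·1.000 - (4)·3.000 - (2)·3.000) / (14) = -1.000
  x2 = (-12 - (2)·-1.000 - (-3)·3.000 - (3)·3.000) / (9) = -1.111
  x3 = (8 - (1)·-1.000 - (4)·-1.111 - (4)·3.000) / (11) = 0.131
  x4 = (-1 - (-3)·-1.000 - (2)·-1.111 - (2)·0.131) / (8) = -0.255
Iteration 2:
  x1 = (8 - (4)·-1.111 - (4)·0.131 - (2)·-0.255) / (14) = 0.888
  x2 = (-12 - (2)·0.888 - (-3)·0.131 - (3)·-0.255) / (9) = -1.402
  x3 = (8 - (1)·0.888 - (4)·-1.402 - (4)·-0.255) / (11) = 1.249
  x4 = (-1 - (-3)·0.888 - (2)·-1.402 - (2)·1.249) / (8) = 0.246

1.249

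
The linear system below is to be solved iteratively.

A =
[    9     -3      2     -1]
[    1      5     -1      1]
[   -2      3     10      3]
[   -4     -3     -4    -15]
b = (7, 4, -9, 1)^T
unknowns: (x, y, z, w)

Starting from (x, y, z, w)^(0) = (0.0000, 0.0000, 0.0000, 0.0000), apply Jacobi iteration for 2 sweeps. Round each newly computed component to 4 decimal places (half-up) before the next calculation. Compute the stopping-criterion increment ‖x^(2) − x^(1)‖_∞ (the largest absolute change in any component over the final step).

Iteration 1:
  x = (7 - (-3)·0.0000 - (2)·0.0000 - (-1)·0.0000) / (9) = 0.7778
  y = (4 - (1)·0.0000 - (-1)·0.0000 - (1)·0.0000) / (5) = 0.8000
  z = (-9 - (-2)·0.0000 - (3)·0.0000 - (3)·0.0000) / (10) = -0.9000
  w = (1 - (-4)·0.0000 - (-3)·0.0000 - (-4)·0.0000) / (-15) = -0.0667
Iteration 2:
  x = (7 - (-3)·0.8000 - (2)·-0.9000 - (-1)·-0.0667) / (9) = 1.2370
  y = (4 - (1)·0.7778 - (-1)·-0.9000 - (1)·-0.0667) / (5) = 0.4778
  z = (-9 - (-2)·0.7778 - (3)·0.8000 - (3)·-0.0667) / (10) = -0.9644
  w = (1 - (-4)·0.7778 - (-3)·0.8000 - (-4)·-0.9000) / (-15) = -0.1941
Change: (0.4592, -0.3222, -0.0644, -0.1274) → max |·| = 0.4592

0.4592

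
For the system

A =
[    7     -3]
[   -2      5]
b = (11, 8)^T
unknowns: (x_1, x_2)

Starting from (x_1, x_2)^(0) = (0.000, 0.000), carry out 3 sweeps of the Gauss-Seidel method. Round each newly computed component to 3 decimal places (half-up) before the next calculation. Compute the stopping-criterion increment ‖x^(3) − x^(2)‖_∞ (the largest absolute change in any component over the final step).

Iteration 1:
  x_1 = (11 - (-3)·0.000) / (7) = 1.571
  x_2 = (8 - (-2)·1.571) / (5) = 2.228
Iteration 2:
  x_1 = (11 - (-3)·2.228) / (7) = 2.526
  x_2 = (8 - (-2)·2.526) / (5) = 2.610
Iteration 3:
  x_1 = (11 - (-3)·2.610) / (7) = 2.690
  x_2 = (8 - (-2)·2.690) / (5) = 2.676
Change: (0.164, 0.066) → max |·| = 0.164

0.164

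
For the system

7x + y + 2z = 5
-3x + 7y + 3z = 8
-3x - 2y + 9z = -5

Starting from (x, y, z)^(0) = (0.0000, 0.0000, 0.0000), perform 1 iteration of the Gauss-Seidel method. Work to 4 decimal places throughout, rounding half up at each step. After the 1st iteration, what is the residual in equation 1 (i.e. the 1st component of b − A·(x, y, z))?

Iteration 1:
  x = (5 - (1)·0.0000 - (2)·0.0000) / (7) = 0.7143
  y = (8 - (-3)·0.7143 - (3)·0.0000) / (7) = 1.4490
  z = (-5 - (-3)·0.7143 - (-2)·1.4490) / (9) = 0.0045
Residual b − A·x = (-1.4581, -0.0136, 0.0004)

-1.4581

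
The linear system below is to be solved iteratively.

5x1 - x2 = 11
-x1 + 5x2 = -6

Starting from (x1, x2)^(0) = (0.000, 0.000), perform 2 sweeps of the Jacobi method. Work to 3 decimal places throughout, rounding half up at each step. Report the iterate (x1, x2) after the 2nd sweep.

Iteration 1:
  x1 = (11 - (-1)·0.000) / (5) = 2.200
  x2 = (-6 - (-1)·0.000) / (5) = -1.200
Iteration 2:
  x1 = (11 - (-1)·-1.200) / (5) = 1.960
  x2 = (-6 - (-1)·2.200) / (5) = -0.760

(1.960, -0.760)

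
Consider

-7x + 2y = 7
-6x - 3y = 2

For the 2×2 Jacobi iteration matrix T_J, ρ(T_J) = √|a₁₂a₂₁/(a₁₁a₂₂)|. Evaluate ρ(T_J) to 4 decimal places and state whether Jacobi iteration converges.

0.7559

a₁₂a₂₁/(a₁₁a₂₂) = (2)·(-6) / ((-7)·(-3)) = -0.571429
ρ = √|-0.571429| = √0.571429 = 0.7559
ρ < 1, so Jacobi converges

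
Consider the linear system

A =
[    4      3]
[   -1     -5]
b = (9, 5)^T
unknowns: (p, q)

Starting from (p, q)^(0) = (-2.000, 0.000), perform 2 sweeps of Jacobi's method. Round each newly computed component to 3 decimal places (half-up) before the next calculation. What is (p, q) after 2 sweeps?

(2.700, -1.450)

Iteration 1:
  p = (9 - (3)·0.000) / (4) = 2.250
  q = (5 - (-1)·-2.000) / (-5) = -0.600
Iteration 2:
  p = (9 - (3)·-0.600) / (4) = 2.700
  q = (5 - (-1)·2.250) / (-5) = -1.450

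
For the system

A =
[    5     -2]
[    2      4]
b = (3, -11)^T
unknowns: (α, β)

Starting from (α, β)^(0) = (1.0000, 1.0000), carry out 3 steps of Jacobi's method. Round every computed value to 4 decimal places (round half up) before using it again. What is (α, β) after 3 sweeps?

Iteration 1:
  α = (3 - (-2)·1.0000) / (5) = 1.0000
  β = (-11 - (2)·1.0000) / (4) = -3.2500
Iteration 2:
  α = (3 - (-2)·-3.2500) / (5) = -0.7000
  β = (-11 - (2)·1.0000) / (4) = -3.2500
Iteration 3:
  α = (3 - (-2)·-3.2500) / (5) = -0.7000
  β = (-11 - (2)·-0.7000) / (4) = -2.4000

(-0.7000, -2.4000)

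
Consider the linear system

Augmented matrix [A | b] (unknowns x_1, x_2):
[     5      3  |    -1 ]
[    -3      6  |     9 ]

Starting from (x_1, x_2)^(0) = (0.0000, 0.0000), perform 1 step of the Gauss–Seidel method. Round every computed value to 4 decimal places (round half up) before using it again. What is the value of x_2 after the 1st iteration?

1.4000

Iteration 1:
  x_1 = (-1 - (3)·0.0000) / (5) = -0.2000
  x_2 = (9 - (-3)·-0.2000) / (6) = 1.4000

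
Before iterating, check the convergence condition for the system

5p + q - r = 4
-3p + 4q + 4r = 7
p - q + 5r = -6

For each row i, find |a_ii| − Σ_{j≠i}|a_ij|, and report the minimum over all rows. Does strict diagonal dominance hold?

-3

row 1: |5| − (1+1) = 3
row 2: |4| − (3+4) = -3
row 3: |5| − (1+1) = 3
minimum over rows = -3 → not strictly diagonally dominant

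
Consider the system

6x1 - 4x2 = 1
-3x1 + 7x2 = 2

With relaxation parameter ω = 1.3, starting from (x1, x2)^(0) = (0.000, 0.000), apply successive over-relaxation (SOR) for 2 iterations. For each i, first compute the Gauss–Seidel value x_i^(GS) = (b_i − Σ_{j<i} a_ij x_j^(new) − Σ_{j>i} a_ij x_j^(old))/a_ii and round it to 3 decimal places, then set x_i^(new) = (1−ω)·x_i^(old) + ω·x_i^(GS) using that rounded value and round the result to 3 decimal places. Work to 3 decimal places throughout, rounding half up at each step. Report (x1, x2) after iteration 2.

(0.578, 0.545)

Iteration 1:
  x1: GS value = (1 - (-4)·0.000) / (6) = 0.167;  x1 ← (1−ω)·0.000 + ω·0.167 = 0.217
  x2: GS value = (2 - (-3)·0.217) / (7) = 0.379;  x2 ← (1−ω)·0.000 + ω·0.379 = 0.493
Iteration 2:
  x1: GS value = (1 - (-4)·0.493) / (6) = 0.495;  x1 ← (1−ω)·0.217 + ω·0.495 = 0.578
  x2: GS value = (2 - (-3)·0.578) / (7) = 0.533;  x2 ← (1−ω)·0.493 + ω·0.533 = 0.545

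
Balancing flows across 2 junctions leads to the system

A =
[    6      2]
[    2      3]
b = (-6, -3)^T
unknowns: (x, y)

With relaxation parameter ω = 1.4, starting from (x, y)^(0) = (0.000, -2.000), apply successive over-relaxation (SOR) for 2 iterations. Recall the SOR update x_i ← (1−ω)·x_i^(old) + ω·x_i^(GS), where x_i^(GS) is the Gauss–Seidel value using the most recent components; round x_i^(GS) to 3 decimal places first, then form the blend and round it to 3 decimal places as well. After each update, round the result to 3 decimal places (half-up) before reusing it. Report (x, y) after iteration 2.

Iteration 1:
  x: GS value = (-6 - (2)·-2.000) / (6) = -0.333;  x ← (1−ω)·0.000 + ω·-0.333 = -0.466
  y: GS value = (-3 - (2)·-0.466) / (3) = -0.689;  y ← (1−ω)·-2.000 + ω·-0.689 = -0.165
Iteration 2:
  x: GS value = (-6 - (2)·-0.165) / (6) = -0.945;  x ← (1−ω)·-0.466 + ω·-0.945 = -1.137
  y: GS value = (-3 - (2)·-1.137) / (3) = -0.242;  y ← (1−ω)·-0.165 + ω·-0.242 = -0.273

(-1.137, -0.273)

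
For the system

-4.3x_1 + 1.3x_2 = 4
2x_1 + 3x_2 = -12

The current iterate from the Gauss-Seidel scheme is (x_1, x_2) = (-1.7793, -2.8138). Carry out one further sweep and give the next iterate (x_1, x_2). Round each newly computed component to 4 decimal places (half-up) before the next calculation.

(-1.7809, -2.8127)

One sweep:
  x_1 = (4 - (1.3)·-2.8138) / (-4.3) = -1.7809
  x_2 = (-12 - (2)·-1.7809) / (3) = -2.8127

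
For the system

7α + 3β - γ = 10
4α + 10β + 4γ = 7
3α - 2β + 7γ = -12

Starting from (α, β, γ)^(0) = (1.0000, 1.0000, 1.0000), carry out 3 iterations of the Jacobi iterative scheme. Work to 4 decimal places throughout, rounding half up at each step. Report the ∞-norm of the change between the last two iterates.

Iteration 1:
  α = (10 - (3)·1.0000 - (-1)·1.0000) / (7) = 1.1429
  β = (7 - (4)·1.0000 - (4)·1.0000) / (10) = -0.1000
  γ = (-12 - (3)·1.0000 - (-2)·1.0000) / (7) = -1.8571
Iteration 2:
  α = (10 - (3)·-0.1000 - (-1)·-1.8571) / (7) = 1.2061
  β = (7 - (4)·1.1429 - (4)·-1.8571) / (10) = 0.9857
  γ = (-12 - (3)·1.1429 - (-2)·-0.1000) / (7) = -2.2327
Iteration 3:
  α = (10 - (3)·0.9857 - (-1)·-2.2327) / (7) = 0.6872
  β = (7 - (4)·1.2061 - (4)·-2.2327) / (10) = 1.1106
  γ = (-12 - (3)·1.2061 - (-2)·0.9857) / (7) = -1.9496
Change: (-0.5189, 0.1249, 0.2831) → max |·| = 0.5189

0.5189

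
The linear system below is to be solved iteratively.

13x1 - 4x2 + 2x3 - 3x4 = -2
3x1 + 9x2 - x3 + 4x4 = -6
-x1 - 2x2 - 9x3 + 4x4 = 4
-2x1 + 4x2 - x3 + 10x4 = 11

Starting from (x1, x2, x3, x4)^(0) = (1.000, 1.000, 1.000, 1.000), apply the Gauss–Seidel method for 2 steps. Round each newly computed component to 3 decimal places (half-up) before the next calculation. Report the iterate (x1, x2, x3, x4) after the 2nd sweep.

(-0.149, -1.303, 0.572, 1.649)

Iteration 1:
  x1 = (-2 - (-4)·1.000 - (2)·1.000 - (-3)·1.000) / (13) = 0.231
  x2 = (-6 - (3)·0.231 - (-1)·1.000 - (4)·1.000) / (9) = -1.077
  x3 = (4 - (-1)·0.231 - (-2)·-1.077 - (4)·1.000) / (-9) = 0.214
  x4 = (11 - (-2)·0.231 - (4)·-1.077 - (-1)·0.214) / (10) = 1.598
Iteration 2:
  x1 = (-2 - (-4)·-1.077 - (2)·0.214 - (-3)·1.598) / (13) = -0.149
  x2 = (-6 - (3)·-0.149 - (-1)·0.214 - (4)·1.598) / (9) = -1.303
  x3 = (4 - (-1)·-0.149 - (-2)·-1.303 - (4)·1.598) / (-9) = 0.572
  x4 = (11 - (-2)·-0.149 - (4)·-1.303 - (-1)·0.572) / (10) = 1.649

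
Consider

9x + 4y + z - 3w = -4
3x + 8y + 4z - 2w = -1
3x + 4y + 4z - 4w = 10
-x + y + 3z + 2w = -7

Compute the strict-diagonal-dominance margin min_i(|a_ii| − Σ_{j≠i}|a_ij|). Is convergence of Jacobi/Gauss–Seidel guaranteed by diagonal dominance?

-7

row 1: |9| − (4+1+3) = 1
row 2: |8| − (3+4+2) = -1
row 3: |4| − (3+4+4) = -7
row 4: |2| − (1+1+3) = -3
minimum over rows = -7 → not strictly diagonally dominant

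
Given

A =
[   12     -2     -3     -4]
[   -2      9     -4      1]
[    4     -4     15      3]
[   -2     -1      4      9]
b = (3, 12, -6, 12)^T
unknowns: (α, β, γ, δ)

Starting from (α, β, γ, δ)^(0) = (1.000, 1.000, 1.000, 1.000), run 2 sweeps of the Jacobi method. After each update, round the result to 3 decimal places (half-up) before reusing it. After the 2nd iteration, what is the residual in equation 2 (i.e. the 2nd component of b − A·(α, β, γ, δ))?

-0.393

Iteration 1:
  α = (3 - (-2)·1.000 - (-3)·1.000 - (-4)·1.000) / (12) = 1.000
  β = (12 - (-2)·1.000 - (-4)·1.000 - (1)·1.000) / (9) = 1.889
  γ = (-6 - (4)·1.000 - (-4)·1.000 - (3)·1.000) / (15) = -0.600
  δ = (12 - (-2)·1.000 - (-1)·1.000 - (4)·1.000) / (9) = 1.222
Iteration 2:
  α = (3 - (-2)·1.889 - (-3)·-0.600 - (-4)·1.222) / (12) = 0.822
  β = (12 - (-2)·1.000 - (-4)·-0.600 - (1)·1.222) / (9) = 1.153
  γ = (-6 - (4)·1.000 - (-4)·1.889 - (3)·1.222) / (15) = -0.407
  δ = (12 - (-2)·1.000 - (-1)·1.889 - (4)·-0.600) / (9) = 2.032
Residual b − A·x = (2.349, -0.393, -4.667, -1.863)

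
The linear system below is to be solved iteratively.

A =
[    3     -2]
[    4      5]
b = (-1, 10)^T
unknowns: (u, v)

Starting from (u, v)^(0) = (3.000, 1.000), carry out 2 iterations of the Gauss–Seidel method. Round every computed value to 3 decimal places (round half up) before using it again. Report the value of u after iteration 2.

Iteration 1:
  u = (-1 - (-2)·1.000) / (3) = 0.333
  v = (10 - (4)·0.333) / (5) = 1.734
Iteration 2:
  u = (-1 - (-2)·1.734) / (3) = 0.823
  v = (10 - (4)·0.823) / (5) = 1.342

0.823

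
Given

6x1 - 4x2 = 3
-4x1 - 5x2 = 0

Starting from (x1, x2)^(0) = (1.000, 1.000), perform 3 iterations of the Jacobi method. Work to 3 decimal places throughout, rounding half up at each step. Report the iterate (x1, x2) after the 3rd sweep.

Iteration 1:
  x1 = (3 - (-4)·1.000) / (6) = 1.167
  x2 = (0 - (-4)·1.000) / (-5) = -0.800
Iteration 2:
  x1 = (3 - (-4)·-0.800) / (6) = -0.033
  x2 = (0 - (-4)·1.167) / (-5) = -0.934
Iteration 3:
  x1 = (3 - (-4)·-0.934) / (6) = -0.123
  x2 = (0 - (-4)·-0.033) / (-5) = 0.026

(-0.123, 0.026)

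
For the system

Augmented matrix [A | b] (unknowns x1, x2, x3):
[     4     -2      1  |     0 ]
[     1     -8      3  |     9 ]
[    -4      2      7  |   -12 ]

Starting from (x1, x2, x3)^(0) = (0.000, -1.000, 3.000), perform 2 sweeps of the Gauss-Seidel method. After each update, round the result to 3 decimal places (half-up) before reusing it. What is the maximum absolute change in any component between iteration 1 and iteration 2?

Iteration 1:
  x1 = (0 - (-2)·-1.000 - (1)·3.000) / (4) = -1.250
  x2 = (9 - (1)·-1.250 - (3)·3.000) / (-8) = -0.156
  x3 = (-12 - (-4)·-1.250 - (2)·-0.156) / (7) = -2.384
Iteration 2:
  x1 = (0 - (-2)·-0.156 - (1)·-2.384) / (4) = 0.518
  x2 = (9 - (1)·0.518 - (3)·-2.384) / (-8) = -1.954
  x3 = (-12 - (-4)·0.518 - (2)·-1.954) / (7) = -0.860
Change: (1.768, -1.798, 1.524) → max |·| = 1.798

1.798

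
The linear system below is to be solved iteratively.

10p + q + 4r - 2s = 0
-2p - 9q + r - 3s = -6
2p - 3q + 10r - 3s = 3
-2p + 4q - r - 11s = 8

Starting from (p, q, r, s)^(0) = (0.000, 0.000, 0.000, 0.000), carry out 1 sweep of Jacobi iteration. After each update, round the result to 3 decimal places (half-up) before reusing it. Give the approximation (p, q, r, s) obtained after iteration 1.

Iteration 1:
  p = (0 - (1)·0.000 - (4)·0.000 - (-2)·0.000) / (10) = 0.000
  q = (-6 - (-2)·0.000 - (1)·0.000 - (-3)·0.000) / (-9) = 0.667
  r = (3 - (2)·0.000 - (-3)·0.000 - (-3)·0.000) / (10) = 0.300
  s = (8 - (-2)·0.000 - (4)·0.000 - (-1)·0.000) / (-11) = -0.727

(0.000, 0.667, 0.300, -0.727)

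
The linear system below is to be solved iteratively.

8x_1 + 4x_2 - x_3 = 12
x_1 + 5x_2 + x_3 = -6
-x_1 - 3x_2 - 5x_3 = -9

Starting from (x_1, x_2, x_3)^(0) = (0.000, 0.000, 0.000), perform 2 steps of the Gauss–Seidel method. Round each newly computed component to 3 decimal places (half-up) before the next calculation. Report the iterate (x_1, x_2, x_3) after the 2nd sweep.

Iteration 1:
  x_1 = (12 - (4)·0.000 - (-1)·0.000) / (8) = 1.500
  x_2 = (-6 - (1)·1.500 - (1)·0.000) / (5) = -1.500
  x_3 = (-9 - (-1)·1.500 - (-3)·-1.500) / (-5) = 2.400
Iteration 2:
  x_1 = (12 - (4)·-1.500 - (-1)·2.400) / (8) = 2.550
  x_2 = (-6 - (1)·2.550 - (1)·2.400) / (5) = -2.190
  x_3 = (-9 - (-1)·2.550 - (-3)·-2.190) / (-5) = 2.604

(2.550, -2.190, 2.604)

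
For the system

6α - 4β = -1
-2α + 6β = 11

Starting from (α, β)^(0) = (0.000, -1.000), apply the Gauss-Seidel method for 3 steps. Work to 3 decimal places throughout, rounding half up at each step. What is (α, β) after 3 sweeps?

(1.249, 2.250)

Iteration 1:
  α = (-1 - (-4)·-1.000) / (6) = -0.833
  β = (11 - (-2)·-0.833) / (6) = 1.556
Iteration 2:
  α = (-1 - (-4)·1.556) / (6) = 0.871
  β = (11 - (-2)·0.871) / (6) = 2.124
Iteration 3:
  α = (-1 - (-4)·2.124) / (6) = 1.249
  β = (11 - (-2)·1.249) / (6) = 2.250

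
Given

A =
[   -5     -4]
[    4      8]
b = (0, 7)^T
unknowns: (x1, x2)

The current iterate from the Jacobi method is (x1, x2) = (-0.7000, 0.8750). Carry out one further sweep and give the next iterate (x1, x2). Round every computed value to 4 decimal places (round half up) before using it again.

One sweep:
  x1 = (0 - (-4)·0.8750) / (-5) = -0.7000
  x2 = (7 - (4)·-0.7000) / (8) = 1.2250

(-0.7000, 1.2250)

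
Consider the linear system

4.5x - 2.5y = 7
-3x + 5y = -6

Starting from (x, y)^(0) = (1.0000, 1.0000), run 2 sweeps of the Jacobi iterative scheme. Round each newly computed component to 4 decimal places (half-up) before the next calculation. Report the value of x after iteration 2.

Iteration 1:
  x = (7 - (-2.5)·1.0000) / (4.5) = 2.1111
  y = (-6 - (-3)·1.0000) / (5) = -0.6000
Iteration 2:
  x = (7 - (-2.5)·-0.6000) / (4.5) = 1.2222
  y = (-6 - (-3)·2.1111) / (5) = 0.0667

1.2222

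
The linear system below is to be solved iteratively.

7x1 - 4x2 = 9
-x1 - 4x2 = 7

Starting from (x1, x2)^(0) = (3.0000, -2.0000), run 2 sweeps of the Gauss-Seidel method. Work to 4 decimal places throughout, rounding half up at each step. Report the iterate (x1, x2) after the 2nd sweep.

Iteration 1:
  x1 = (9 - (-4)·-2.0000) / (7) = 0.1429
  x2 = (7 - (-1)·0.1429) / (-4) = -1.7857
Iteration 2:
  x1 = (9 - (-4)·-1.7857) / (7) = 0.2653
  x2 = (7 - (-1)·0.2653) / (-4) = -1.8163

(0.2653, -1.8163)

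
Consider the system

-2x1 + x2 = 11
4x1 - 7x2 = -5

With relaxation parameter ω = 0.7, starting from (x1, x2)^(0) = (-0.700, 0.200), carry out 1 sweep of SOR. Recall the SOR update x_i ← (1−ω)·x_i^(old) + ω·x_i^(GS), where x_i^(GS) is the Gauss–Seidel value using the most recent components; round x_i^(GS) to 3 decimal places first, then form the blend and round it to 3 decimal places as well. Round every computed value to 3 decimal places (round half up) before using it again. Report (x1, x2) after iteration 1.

Iteration 1:
  x1: GS value = (11 - (1)·0.200) / (-2) = -5.400;  x1 ← (1−ω)·-0.700 + ω·-5.400 = -3.990
  x2: GS value = (-5 - (4)·-3.990) / (-7) = -1.566;  x2 ← (1−ω)·0.200 + ω·-1.566 = -1.036

(-3.990, -1.036)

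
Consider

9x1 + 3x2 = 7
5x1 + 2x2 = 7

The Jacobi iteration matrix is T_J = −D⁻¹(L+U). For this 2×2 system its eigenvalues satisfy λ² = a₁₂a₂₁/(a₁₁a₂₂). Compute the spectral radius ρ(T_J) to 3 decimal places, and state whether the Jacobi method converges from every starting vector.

a₁₂a₂₁/(a₁₁a₂₂) = (3)·(5) / ((9)·(2)) = 0.833333
ρ = √|0.833333| = √0.833333 = 0.913
ρ < 1, so Jacobi converges

0.913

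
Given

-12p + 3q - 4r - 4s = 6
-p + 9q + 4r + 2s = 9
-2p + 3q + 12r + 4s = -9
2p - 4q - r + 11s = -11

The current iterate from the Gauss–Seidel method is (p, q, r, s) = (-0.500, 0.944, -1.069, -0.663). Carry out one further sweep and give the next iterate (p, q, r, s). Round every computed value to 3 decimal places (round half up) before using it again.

(0.313, 1.657, -0.891, -0.535)

One sweep:
  p = (6 - (3)·0.944 - (-4)·-1.069 - (-4)·-0.663) / (-12) = 0.313
  q = (9 - (-1)·0.313 - (4)·-1.069 - (2)·-0.663) / (9) = 1.657
  r = (-9 - (-2)·0.313 - (3)·1.657 - (4)·-0.663) / (12) = -0.891
  s = (-11 - (2)·0.313 - (-4)·1.657 - (-1)·-0.891) / (11) = -0.535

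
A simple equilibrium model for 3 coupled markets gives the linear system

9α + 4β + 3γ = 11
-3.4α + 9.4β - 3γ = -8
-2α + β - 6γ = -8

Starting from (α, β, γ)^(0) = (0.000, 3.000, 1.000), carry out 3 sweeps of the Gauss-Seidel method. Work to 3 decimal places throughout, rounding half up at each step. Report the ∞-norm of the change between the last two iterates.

Iteration 1:
  α = (11 - (4)·3.000 - (3)·1.000) / (9) = -0.444
  β = (-8 - (-3.4)·-0.444 - (-3)·1.000) / (9.4) = -0.693
  γ = (-8 - (-2)·-0.444 - (1)·-0.693) / (-6) = 1.366
Iteration 2:
  α = (11 - (4)·-0.693 - (3)·1.366) / (9) = 1.075
  β = (-8 - (-3.4)·1.075 - (-3)·1.366) / (9.4) = -0.026
  γ = (-8 - (-2)·1.075 - (1)·-0.026) / (-6) = 0.971
Iteration 3:
  α = (11 - (4)·-0.026 - (3)·0.971) / (9) = 0.910
  β = (-8 - (-3.4)·0.910 - (-3)·0.971) / (9.4) = -0.212
  γ = (-8 - (-2)·0.910 - (1)·-0.212) / (-6) = 0.995
Change: (-0.165, -0.186, 0.024) → max |·| = 0.186

0.186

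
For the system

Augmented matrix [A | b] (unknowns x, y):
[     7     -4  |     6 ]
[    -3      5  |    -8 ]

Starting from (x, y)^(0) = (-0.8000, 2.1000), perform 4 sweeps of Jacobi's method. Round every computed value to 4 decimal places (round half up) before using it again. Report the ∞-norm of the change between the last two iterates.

Iteration 1:
  x = (6 - (-4)·2.1000) / (7) = 2.0571
  y = (-8 - (-3)·-0.8000) / (5) = -2.0800
Iteration 2:
  x = (6 - (-4)·-2.0800) / (7) = -0.3314
  y = (-8 - (-3)·2.0571) / (5) = -0.3657
Iteration 3:
  x = (6 - (-4)·-0.3657) / (7) = 0.6482
  y = (-8 - (-3)·-0.3314) / (5) = -1.7988
Iteration 4:
  x = (6 - (-4)·-1.7988) / (7) = -0.1707
  y = (-8 - (-3)·0.6482) / (5) = -1.2111
Change: (-0.8189, 0.5877) → max |·| = 0.8189

0.8189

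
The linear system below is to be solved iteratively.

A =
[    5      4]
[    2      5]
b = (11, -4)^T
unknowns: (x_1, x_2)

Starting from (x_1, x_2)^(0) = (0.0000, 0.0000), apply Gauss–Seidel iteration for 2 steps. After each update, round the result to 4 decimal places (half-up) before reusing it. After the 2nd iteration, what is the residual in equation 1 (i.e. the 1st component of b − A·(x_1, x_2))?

2.1504

Iteration 1:
  x_1 = (11 - (4)·0.0000) / (5) = 2.2000
  x_2 = (-4 - (2)·2.2000) / (5) = -1.6800
Iteration 2:
  x_1 = (11 - (4)·-1.6800) / (5) = 3.5440
  x_2 = (-4 - (2)·3.5440) / (5) = -2.2176
Residual b − A·x = (2.1504, 0.0000)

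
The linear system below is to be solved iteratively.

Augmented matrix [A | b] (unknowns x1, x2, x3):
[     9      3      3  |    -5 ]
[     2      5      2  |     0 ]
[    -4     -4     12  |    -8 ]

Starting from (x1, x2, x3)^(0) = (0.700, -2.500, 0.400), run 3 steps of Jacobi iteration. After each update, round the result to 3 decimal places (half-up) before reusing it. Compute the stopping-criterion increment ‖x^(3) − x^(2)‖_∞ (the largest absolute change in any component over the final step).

0.463

Iteration 1:
  x1 = (-5 - (3)·-2.500 - (3)·0.400) / (9) = 0.144
  x2 = (0 - (2)·0.700 - (2)·0.400) / (5) = -0.440
  x3 = (-8 - (-4)·0.700 - (-4)·-2.500) / (12) = -1.267
Iteration 2:
  x1 = (-5 - (3)·-0.440 - (3)·-1.267) / (9) = 0.013
  x2 = (0 - (2)·0.144 - (2)·-1.267) / (5) = 0.449
  x3 = (-8 - (-4)·0.144 - (-4)·-0.440) / (12) = -0.765
Iteration 3:
  x1 = (-5 - (3)·0.449 - (3)·-0.765) / (9) = -0.450
  x2 = (0 - (2)·0.013 - (2)·-0.765) / (5) = 0.301
  x3 = (-8 - (-4)·0.013 - (-4)·0.449) / (12) = -0.513
Change: (-0.463, -0.148, 0.252) → max |·| = 0.463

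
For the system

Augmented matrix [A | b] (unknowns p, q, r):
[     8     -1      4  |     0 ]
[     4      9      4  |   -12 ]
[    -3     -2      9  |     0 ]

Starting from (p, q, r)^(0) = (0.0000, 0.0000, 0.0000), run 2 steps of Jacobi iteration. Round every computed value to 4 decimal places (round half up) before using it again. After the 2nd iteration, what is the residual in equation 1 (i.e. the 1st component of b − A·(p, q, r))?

1.1855

Iteration 1:
  p = (0 - (-1)·0.0000 - (4)·0.0000) / (8) = 0.0000
  q = (-12 - (4)·0.0000 - (4)·0.0000) / (9) = -1.3333
  r = (0 - (-3)·0.0000 - (-2)·0.0000) / (9) = 0.0000
Iteration 2:
  p = (0 - (-1)·-1.3333 - (4)·0.0000) / (8) = -0.1667
  q = (-12 - (4)·0.0000 - (4)·0.0000) / (9) = -1.3333
  r = (0 - (-3)·0.0000 - (-2)·-1.3333) / (9) = -0.2963
Residual b − A·x = (1.1855, 1.8517, -0.5000)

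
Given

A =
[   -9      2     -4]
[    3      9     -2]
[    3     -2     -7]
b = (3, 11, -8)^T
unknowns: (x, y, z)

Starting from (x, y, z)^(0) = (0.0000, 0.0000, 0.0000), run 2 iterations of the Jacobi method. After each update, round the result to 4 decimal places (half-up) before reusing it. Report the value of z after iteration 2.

0.6508

Iteration 1:
  x = (3 - (2)·0.0000 - (-4)·0.0000) / (-9) = -0.3333
  y = (11 - (3)·0.0000 - (-2)·0.0000) / (9) = 1.2222
  z = (-8 - (3)·0.0000 - (-2)·0.0000) / (-7) = 1.1429
Iteration 2:
  x = (3 - (2)·1.2222 - (-4)·1.1429) / (-9) = -0.5697
  y = (11 - (3)·-0.3333 - (-2)·1.1429) / (9) = 1.5873
  z = (-8 - (3)·-0.3333 - (-2)·1.2222) / (-7) = 0.6508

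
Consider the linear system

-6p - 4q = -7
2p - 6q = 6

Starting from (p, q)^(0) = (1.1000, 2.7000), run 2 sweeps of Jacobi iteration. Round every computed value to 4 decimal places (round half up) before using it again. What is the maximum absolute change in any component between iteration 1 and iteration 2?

Iteration 1:
  p = (-7 - (-4)·2.7000) / (-6) = -0.6333
  q = (6 - (2)·1.1000) / (-6) = -0.6333
Iteration 2:
  p = (-7 - (-4)·-0.6333) / (-6) = 1.5889
  q = (6 - (2)·-0.6333) / (-6) = -1.2111
Change: (2.2222, -0.5778) → max |·| = 2.2222

2.2222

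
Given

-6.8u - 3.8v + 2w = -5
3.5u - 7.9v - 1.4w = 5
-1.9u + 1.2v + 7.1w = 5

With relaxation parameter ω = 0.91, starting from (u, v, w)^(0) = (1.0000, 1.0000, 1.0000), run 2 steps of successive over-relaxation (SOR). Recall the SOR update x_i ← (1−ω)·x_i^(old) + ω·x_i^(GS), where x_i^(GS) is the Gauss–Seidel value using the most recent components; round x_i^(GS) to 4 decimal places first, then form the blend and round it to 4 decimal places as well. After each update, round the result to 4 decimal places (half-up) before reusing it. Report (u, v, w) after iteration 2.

(1.1860, -0.2863, 1.0569)

Iteration 1:
  u: GS value = (-5 - (-3.8)·1.0000 - (2)·1.0000) / (-6.8) = 0.4706;  u ← (1−ω)·1.0000 + ω·0.4706 = 0.5182
  v: GS value = (5 - (3.5)·0.5182 - (-1.4)·1.0000) / (-7.9) = -0.5805;  v ← (1−ω)·1.0000 + ω·-0.5805 = -0.4383
  w: GS value = (5 - (-1.9)·0.5182 - (1.2)·-0.4383) / (7.1) = 0.9170;  w ← (1−ω)·1.0000 + ω·0.9170 = 0.9245
Iteration 2:
  u: GS value = (-5 - (-3.8)·-0.4383 - (2)·0.9245) / (-6.8) = 1.2521;  u ← (1−ω)·0.5182 + ω·1.2521 = 1.1860
  v: GS value = (5 - (3.5)·1.1860 - (-1.4)·0.9245) / (-7.9) = -0.2713;  v ← (1−ω)·-0.4383 + ω·-0.2713 = -0.2863
  w: GS value = (5 - (-1.9)·1.1860 - (1.2)·-0.2863) / (7.1) = 1.0700;  w ← (1−ω)·0.9245 + ω·1.0700 = 1.0569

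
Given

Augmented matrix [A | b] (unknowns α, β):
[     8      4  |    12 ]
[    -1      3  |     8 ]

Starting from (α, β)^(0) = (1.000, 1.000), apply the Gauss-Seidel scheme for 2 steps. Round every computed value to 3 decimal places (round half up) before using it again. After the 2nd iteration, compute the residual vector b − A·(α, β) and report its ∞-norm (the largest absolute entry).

1.332

Iteration 1:
  α = (12 - (4)·1.000) / (8) = 1.000
  β = (8 - (-1)·1.000) / (3) = 3.000
Iteration 2:
  α = (12 - (4)·3.000) / (8) = 0.000
  β = (8 - (-1)·0.000) / (3) = 2.667
Residual b − A·x = (1.332, -0.001); ∞-norm = 1.332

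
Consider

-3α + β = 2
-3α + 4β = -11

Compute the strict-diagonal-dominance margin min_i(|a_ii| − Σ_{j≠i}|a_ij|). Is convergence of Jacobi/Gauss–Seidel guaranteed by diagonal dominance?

1

row 1: |-3| − (1) = 2
row 2: |4| − (3) = 1
minimum over rows = 1 → strictly diagonally dominant (convergence guaranteed)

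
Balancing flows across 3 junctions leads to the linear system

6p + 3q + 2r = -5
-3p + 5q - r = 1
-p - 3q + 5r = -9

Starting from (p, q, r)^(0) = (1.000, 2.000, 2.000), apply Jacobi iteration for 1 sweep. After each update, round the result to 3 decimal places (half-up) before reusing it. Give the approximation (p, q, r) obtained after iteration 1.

Iteration 1:
  p = (-5 - (3)·2.000 - (2)·2.000) / (6) = -2.500
  q = (1 - (-3)·1.000 - (-1)·2.000) / (5) = 1.200
  r = (-9 - (-1)·1.000 - (-3)·2.000) / (5) = -0.400

(-2.500, 1.200, -0.400)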